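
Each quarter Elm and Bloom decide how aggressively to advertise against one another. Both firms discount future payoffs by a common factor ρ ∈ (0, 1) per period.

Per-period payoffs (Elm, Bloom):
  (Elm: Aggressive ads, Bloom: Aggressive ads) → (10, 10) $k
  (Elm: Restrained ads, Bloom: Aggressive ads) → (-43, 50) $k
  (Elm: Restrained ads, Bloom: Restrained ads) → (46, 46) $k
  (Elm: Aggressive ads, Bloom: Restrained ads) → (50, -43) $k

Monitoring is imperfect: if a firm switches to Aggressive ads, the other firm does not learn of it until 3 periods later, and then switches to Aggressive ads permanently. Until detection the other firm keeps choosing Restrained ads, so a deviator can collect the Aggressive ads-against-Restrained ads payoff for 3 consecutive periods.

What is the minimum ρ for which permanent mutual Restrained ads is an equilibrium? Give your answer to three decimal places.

0.464

Deviating for the 3 undetected periods gains 50−46 = 4 per period over cooperation, then loses 46−10 = 36 per period forever once punishment starts.
Gain: 4(1 + ρ + … + ρ^2); loss: 36·ρ^3/(1−ρ).
No profitable deviation ⇔ 4(1−ρ^3) ≤ 36·ρ^3, i.e. ρ^3 ≥ 4/(4+36) = 1/10.
Hence ρ ≥ (1/10)^(1/3) ≈ 0.464.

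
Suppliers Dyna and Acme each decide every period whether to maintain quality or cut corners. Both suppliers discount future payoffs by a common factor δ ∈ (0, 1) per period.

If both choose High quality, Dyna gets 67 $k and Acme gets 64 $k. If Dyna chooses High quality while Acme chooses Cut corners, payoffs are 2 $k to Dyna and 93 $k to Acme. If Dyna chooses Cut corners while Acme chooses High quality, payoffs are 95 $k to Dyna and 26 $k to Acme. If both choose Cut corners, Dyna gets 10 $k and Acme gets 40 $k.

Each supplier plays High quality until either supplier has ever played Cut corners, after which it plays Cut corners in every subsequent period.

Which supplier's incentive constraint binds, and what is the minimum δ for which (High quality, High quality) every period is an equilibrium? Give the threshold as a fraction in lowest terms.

Dyna: cooperation gives 67 each period; deviation gives 95 once then 10 forever.
  67/(1−δ) ≥ 95 + 10δ/(1−δ) ⇒ δ ≥ 28/85.
Acme: cooperation gives 64 each period; deviation gives 93 once then 40 forever.
  δ ≥ 29/53.
Both must hold, so the binding constraint is Acme's: δ ≥ 29/53.

Acme; δ ≥ 29/53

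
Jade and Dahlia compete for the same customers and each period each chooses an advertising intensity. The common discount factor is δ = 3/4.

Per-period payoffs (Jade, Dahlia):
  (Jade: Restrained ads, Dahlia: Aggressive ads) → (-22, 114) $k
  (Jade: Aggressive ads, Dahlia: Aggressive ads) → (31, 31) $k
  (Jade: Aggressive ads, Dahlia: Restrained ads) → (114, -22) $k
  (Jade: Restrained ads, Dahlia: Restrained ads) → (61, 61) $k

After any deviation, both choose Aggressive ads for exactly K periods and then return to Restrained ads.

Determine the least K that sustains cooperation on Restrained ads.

Need Σ_{k=1}^{K} δ^k ≥ (114−61)/(61−31) = 1.7667 at δ = 3/4.
At K = 3 the sum is 1.7344 < 1.7667; at K = 4 it is 2.0508 ≥ 1.7667.
So the minimum punishment length is K = 4.

4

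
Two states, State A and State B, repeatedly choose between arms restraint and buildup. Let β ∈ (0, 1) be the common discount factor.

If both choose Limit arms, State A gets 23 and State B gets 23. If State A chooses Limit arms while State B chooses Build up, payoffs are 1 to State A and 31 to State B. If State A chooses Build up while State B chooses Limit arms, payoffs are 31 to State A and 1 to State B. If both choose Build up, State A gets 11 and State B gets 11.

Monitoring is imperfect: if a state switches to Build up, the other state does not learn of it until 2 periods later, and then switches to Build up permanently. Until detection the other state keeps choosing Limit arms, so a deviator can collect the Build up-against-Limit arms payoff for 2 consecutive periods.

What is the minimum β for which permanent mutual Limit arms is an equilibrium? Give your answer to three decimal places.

0.632

The best deviation is to choose Build up for all 2 undetected periods, earning 31 each, then 11 forever once detected.
Deviation value: 31(1−β^2)/(1−β) + 11β^2/(1−β); cooperation value: 23/(1−β).
IC: 23 ≥ 31(1−β^2) + 11β^2 = 31 − 20β^2.
So β^2 ≥ 8/20 = 2/5, giving β ≥ (2/5)^(1/2) ≈ 0.632.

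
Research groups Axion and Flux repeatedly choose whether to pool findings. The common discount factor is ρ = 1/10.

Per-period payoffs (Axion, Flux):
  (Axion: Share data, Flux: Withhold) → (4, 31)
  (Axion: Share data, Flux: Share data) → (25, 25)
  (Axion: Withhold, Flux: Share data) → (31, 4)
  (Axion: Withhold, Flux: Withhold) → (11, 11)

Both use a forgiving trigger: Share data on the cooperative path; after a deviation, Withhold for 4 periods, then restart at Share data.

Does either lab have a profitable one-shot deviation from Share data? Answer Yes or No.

Yes

A one-shot deviation gives 31 now, then 11 for 4 periods, then back to 25.
Gain from deviating: (31−25) today; loss: (25−11) in each of the next 4 periods.
No-deviation condition: (25−11)(ρ+…+ρ^4) ≥ 31−25, i.e. ρ+…+ρ^4 ≥ 3/7.
At ρ = 1/10: ρ+…+ρ^4 = 0.1111 < 0.4286.
So cooperation is not sustainable.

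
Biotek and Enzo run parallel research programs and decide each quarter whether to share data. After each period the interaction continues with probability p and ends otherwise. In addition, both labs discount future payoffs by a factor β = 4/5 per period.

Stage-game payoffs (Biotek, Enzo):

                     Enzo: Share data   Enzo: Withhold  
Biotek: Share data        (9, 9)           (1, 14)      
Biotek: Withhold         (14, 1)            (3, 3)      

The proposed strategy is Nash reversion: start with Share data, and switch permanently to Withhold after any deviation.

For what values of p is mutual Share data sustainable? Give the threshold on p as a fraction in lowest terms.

25/44

With continuation probability p and discount β, the effective per-period discount factor is βp.
Grim-trigger IC: βp ≥ (14−9)/(14−3) = 5/11.
So p ≥ (5/11)/(4/5) = 25/44.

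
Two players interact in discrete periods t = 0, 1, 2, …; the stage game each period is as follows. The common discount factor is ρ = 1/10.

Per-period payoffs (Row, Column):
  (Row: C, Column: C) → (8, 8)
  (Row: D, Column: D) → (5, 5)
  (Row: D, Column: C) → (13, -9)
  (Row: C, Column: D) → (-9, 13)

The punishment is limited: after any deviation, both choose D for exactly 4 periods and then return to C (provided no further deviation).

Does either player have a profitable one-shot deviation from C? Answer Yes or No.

A one-shot deviation gives 13 now, then 5 for 4 periods, then back to 8.
Gain from deviating: (13−8) today; loss: (8−5) in each of the next 4 periods.
No-deviation condition: (8−5)(ρ+…+ρ^4) ≥ 13−8, i.e. ρ+…+ρ^4 ≥ 5/3.
At ρ = 1/10: ρ+…+ρ^4 = 0.1111 < 1.6667.
So cooperation is not sustainable.

Yes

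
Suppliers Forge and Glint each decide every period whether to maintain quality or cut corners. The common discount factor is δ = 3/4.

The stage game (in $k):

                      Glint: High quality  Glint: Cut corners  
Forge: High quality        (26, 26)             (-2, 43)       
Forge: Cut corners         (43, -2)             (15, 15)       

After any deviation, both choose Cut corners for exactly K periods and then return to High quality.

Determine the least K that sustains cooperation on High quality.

3

No profitable deviation requires (26−15)(δ+…+δ^K) ≥ 43−26, i.e. δ+…+δ^K ≥ 17/11 ≈ 1.5455.
With δ = 3/4, the partial sums are K=1: 0.7500, K=2: 1.3125, K=3: 1.7344.
K = 3 is the first length at which the sum reaches 1.5455.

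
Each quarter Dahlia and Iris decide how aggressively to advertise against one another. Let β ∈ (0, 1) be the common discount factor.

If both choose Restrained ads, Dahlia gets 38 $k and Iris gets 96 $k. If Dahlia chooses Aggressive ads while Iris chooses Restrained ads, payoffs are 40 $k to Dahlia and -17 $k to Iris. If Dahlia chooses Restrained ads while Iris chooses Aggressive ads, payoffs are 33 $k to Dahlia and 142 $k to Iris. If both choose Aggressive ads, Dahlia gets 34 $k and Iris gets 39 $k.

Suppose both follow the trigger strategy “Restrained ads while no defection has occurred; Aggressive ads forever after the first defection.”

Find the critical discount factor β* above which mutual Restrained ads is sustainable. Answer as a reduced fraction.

46/103

For Dahlia: deviation gain 40−38 = 2, per-period punishment loss 38−34 = 4. IC gives β ≥ 2/6 = 1/3.
For Iris: gain 46, loss 57 per period, so β ≥ 46/103.
The tighter constraint is Iris's, so cooperation needs β ≥ 46/103.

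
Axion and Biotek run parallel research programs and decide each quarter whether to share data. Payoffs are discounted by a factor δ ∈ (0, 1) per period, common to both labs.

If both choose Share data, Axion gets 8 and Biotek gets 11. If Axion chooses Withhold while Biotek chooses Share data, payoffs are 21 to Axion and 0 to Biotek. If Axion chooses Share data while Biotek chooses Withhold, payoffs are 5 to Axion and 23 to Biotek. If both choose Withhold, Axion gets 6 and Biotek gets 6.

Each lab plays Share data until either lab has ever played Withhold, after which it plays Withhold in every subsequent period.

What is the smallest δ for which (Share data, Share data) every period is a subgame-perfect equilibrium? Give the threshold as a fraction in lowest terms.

For Axion: deviation gain 21−8 = 13, per-period punishment loss 8−6 = 2. IC gives δ ≥ 13/15.
For Biotek: gain 12, loss 5 per period, so δ ≥ 12/17.
The tighter constraint is Axion's, so cooperation needs δ ≥ 13/15.

13/15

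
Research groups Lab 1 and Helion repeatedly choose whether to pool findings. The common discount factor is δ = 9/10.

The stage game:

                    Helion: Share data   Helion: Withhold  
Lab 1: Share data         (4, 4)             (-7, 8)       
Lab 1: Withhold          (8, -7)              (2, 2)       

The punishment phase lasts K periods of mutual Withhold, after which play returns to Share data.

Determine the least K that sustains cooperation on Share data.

IC: δ(1−δ^K)/(1−δ) ≥ (8−4)/(4−2) = 2.
With δ = 9/10: need 1 − δ^K ≥ 2·(1−9/10)/(9/10), i.e. δ^K ≤ 0.7778.
Since (9/10)^2 = 0.8100 and (9/10)^3 = 0.7290, the smallest such K is 3.

3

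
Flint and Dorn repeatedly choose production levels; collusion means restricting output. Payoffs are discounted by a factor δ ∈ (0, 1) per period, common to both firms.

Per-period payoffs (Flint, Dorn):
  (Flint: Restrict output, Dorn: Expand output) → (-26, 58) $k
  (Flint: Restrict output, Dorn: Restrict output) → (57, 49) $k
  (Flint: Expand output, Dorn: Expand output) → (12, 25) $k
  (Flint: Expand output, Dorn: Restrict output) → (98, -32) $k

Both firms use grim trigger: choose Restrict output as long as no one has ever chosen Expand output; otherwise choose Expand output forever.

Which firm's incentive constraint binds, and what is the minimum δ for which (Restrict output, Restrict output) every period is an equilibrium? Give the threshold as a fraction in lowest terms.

For Flint: deviation gain 98−57 = 41, per-period punishment loss 57−12 = 45. IC gives δ ≥ 41/86.
For Dorn: gain 9, loss 24 per period, so δ ≥ 9/33 = 3/11.
The tighter constraint is Flint's, so cooperation needs δ ≥ 41/86.

Flint; δ ≥ 41/86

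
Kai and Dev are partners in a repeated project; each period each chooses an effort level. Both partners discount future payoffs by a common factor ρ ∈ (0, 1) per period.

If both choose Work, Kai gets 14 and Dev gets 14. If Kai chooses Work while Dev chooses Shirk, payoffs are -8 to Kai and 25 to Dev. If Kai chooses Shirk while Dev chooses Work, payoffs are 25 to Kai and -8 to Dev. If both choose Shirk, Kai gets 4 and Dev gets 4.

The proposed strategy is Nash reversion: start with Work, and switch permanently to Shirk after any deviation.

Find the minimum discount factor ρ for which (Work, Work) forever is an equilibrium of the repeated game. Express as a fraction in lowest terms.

One-period gain from deviating is 25 − 14 = 11. The loss is 14 − 4 = 10 in every subsequent period, with present value 10·ρ/(1−ρ).
Deviation is unprofitable when 10·ρ/(1−ρ) ≥ 11, i.e. ρ/(1−ρ) ≥ 11/10.
Equivalently ρ ≥ 11/(11+10) = 11/21.

11/21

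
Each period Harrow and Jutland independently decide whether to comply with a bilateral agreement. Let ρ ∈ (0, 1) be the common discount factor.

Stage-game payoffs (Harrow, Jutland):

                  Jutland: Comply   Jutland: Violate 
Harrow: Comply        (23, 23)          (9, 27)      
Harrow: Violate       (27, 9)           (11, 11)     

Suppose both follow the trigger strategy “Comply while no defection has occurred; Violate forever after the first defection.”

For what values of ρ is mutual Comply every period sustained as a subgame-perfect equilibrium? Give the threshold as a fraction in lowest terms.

Cooperation forever yields 23 each period: 23/(1−ρ).
Deviating yields 27 once, then 11 forever: 27 + 11ρ/(1−ρ).
No profitable deviation requires 23/(1−ρ) ≥ 27 + 11ρ/(1−ρ).
Multiplying by (1−ρ): 23 ≥ 27(1−ρ) + 11ρ = 27 − 16ρ.
So 16ρ ≥ 4, i.e. ρ ≥ 4/16 = 1/4.

1/4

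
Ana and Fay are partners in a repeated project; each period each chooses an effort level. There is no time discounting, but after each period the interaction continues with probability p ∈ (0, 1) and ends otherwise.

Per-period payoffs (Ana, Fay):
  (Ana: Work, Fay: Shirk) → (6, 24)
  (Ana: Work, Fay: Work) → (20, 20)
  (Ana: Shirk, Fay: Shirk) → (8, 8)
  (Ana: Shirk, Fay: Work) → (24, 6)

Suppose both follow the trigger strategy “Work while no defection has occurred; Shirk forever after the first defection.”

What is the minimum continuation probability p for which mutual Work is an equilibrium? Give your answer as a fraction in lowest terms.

Expected cooperation value is 20 + p·20 + p²·20 + … = 20/(1−p); deviation gives 24 + p·8/(1−p).
20 ≥ 24(1−p) + 8p ⇒ 16p ≥ 4 ⇒ p ≥ 4/16 = 1/4.

1/4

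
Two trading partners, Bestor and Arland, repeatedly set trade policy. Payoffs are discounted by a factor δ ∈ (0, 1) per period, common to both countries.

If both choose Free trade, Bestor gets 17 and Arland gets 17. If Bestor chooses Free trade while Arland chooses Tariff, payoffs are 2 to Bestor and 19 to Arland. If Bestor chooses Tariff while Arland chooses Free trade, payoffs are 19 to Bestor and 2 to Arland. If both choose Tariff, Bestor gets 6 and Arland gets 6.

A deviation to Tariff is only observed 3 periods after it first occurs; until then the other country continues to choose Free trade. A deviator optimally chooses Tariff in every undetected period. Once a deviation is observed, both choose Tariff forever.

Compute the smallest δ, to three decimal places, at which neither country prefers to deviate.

0.536

Deviating for the 3 undetected periods gains 19−17 = 2 per period over cooperation, then loses 17−6 = 11 per period forever once punishment starts.
Gain: 2(1 + δ + … + δ^2); loss: 11·δ^3/(1−δ).
No profitable deviation ⇔ 2(1−δ^3) ≤ 11·δ^3, i.e. δ^3 ≥ 2/(2+11) = 2/13.
Hence δ ≥ (2/13)^(1/3) ≈ 0.536.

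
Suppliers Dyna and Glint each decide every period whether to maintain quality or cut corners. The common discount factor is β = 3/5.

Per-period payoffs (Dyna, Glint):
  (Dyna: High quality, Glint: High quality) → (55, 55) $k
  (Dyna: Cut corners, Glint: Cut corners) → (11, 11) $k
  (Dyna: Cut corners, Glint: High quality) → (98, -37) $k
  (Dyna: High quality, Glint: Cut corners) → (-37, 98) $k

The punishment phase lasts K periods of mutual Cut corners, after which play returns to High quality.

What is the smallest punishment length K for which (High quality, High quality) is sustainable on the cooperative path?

3

IC: β(1−β^K)/(1−β) ≥ (98−55)/(55−11) = 43/44.
With β = 3/5: need 1 − β^K ≥ 43/44·(1−3/5)/(3/5), i.e. β^K ≤ 0.3485.
Since (3/5)^2 = 0.3600 and (3/5)^3 = 0.2160, the smallest such K is 3.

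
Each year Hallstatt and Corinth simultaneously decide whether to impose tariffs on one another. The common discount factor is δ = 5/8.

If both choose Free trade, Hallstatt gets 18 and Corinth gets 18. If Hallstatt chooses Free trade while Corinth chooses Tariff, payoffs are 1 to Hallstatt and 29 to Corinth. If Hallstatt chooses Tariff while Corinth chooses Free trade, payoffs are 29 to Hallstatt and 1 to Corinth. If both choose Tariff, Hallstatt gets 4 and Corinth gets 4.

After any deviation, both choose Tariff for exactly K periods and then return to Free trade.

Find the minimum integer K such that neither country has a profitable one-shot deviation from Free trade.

Need Σ_{k=1}^{K} δ^k ≥ (29−18)/(18−4) = 0.7857 at δ = 5/8.
At K = 1 the sum is 0.6250 < 0.7857; at K = 2 it is 1.0156 ≥ 0.7857.
So the minimum punishment length is K = 2.

2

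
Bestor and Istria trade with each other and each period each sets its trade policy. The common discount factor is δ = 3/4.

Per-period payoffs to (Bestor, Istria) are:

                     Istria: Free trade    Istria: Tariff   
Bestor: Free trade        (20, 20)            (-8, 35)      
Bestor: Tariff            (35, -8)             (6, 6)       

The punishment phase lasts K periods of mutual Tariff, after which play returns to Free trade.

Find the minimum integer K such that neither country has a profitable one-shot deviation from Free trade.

2

Need Σ_{k=1}^{K} δ^k ≥ (35−20)/(20−6) = 1.0714 at δ = 3/4.
At K = 1 the sum is 0.7500 < 1.0714; at K = 2 it is 1.3125 ≥ 1.0714.
So the minimum punishment length is K = 2.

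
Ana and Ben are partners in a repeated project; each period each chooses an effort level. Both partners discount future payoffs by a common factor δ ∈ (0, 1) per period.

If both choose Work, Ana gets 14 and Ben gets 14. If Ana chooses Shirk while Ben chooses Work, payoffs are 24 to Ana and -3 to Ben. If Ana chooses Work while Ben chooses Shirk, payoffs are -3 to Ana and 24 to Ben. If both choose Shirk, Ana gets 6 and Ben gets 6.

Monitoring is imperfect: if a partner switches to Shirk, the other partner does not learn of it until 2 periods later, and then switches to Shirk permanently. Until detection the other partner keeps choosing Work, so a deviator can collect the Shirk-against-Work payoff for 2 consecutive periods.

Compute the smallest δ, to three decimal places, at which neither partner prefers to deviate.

0.745

The best deviation is to choose Shirk for all 2 undetected periods, earning 24 each, then 6 forever once detected.
Deviation value: 24(1−δ^2)/(1−δ) + 6δ^2/(1−δ); cooperation value: 14/(1−δ).
IC: 14 ≥ 24(1−δ^2) + 6δ^2 = 24 − 18δ^2.
So δ^2 ≥ 10/18 = 5/9, giving δ ≥ (5/9)^(1/2) ≈ 0.745.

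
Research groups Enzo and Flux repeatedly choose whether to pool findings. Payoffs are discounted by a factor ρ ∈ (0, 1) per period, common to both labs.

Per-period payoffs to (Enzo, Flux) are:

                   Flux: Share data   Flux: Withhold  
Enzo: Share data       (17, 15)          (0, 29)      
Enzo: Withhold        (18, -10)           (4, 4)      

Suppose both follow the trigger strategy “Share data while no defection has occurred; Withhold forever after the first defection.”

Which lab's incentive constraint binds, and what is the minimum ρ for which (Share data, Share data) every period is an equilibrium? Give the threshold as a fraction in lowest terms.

For Enzo: deviation gain 18−17 = 1, per-period punishment loss 17−4 = 13. IC gives ρ ≥ 1/14.
For Flux: gain 14, loss 11 per period, so ρ ≥ 14/25.
The tighter constraint is Flux's, so cooperation needs ρ ≥ 14/25.

Flux; ρ ≥ 14/25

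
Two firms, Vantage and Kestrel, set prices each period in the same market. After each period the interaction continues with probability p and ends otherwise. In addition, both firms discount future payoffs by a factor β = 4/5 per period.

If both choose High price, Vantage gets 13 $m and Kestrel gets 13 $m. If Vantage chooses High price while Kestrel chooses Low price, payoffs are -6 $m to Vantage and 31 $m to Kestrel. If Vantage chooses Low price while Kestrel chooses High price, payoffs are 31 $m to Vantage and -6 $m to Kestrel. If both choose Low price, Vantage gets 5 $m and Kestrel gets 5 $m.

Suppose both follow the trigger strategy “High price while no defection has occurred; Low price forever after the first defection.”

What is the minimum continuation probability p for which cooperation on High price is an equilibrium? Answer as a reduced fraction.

Expected continuation weight on next period's payoff is β·p = 4/5·p, which plays the role of the discount factor.
Cooperation requires 4/5·p ≥ (31−13)/(31−5) = 9/13, hence p ≥ 45/52.

45/52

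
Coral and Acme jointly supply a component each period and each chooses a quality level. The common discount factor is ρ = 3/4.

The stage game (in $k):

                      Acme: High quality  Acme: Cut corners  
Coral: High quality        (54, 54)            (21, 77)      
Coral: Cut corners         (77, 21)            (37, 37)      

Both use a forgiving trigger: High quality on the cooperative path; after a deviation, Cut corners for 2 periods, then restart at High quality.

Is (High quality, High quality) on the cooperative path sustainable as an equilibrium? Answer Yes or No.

No

Comparing payoff streams over the 3 periods until play realigns: cooperate → 54(1+ρ+…+ρ^2); deviate → 77 + 37(ρ+…+ρ^2).
Cooperation is sustained iff (54−37)(ρ+…+ρ^2) ≥ 77−54.
ρ+…+ρ^2 = 3/4·(1−(3/4)^2)/(1−3/4) = 1.3125, and (77−54)/(54−37) = 1.3529.
1.3125 < 1.3529, so cooperation is not sustainable.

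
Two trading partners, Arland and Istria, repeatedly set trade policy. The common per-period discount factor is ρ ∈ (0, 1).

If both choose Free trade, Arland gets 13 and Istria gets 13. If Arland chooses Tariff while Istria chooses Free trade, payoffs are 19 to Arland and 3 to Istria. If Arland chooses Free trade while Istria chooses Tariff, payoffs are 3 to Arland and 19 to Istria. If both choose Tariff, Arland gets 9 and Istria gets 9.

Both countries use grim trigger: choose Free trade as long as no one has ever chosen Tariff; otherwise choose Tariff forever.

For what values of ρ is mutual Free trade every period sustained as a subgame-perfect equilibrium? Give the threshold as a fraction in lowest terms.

Under grim trigger the critical discount factor is (T−C)/(T−P) with T = 19, C = 13, P = 9.
ρ* = (19−13)/(19−9) = 6/10 = 3/5.

3/5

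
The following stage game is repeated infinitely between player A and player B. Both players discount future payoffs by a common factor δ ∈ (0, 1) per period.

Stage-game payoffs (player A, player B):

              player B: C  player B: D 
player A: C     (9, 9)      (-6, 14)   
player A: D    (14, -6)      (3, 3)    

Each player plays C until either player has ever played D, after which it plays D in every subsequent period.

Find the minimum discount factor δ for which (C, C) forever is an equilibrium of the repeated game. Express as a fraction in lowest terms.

5/11

Under grim trigger the critical discount factor is (T−C)/(T−P) with T = 14, C = 9, P = 3.
δ* = (14−9)/(14−3) = 5/11.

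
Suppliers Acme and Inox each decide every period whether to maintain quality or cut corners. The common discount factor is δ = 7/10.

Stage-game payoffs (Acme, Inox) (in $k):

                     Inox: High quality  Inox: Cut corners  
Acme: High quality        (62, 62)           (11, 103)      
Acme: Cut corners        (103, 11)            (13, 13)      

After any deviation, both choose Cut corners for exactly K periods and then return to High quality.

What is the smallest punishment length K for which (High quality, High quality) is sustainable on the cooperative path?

Need Σ_{k=1}^{K} δ^k ≥ (103−62)/(62−13) = 0.8367 at δ = 7/10.
At K = 1 the sum is 0.7000 < 0.8367; at K = 2 it is 1.1900 ≥ 0.8367.
So the minimum punishment length is K = 2.

2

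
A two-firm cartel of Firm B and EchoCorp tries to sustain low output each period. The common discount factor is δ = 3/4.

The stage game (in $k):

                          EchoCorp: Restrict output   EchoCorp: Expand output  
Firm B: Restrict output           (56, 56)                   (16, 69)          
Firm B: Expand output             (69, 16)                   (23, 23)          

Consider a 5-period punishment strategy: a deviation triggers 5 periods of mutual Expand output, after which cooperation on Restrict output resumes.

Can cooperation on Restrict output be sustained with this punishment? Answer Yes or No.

Yes

Comparing payoff streams over the 6 periods until play realigns: cooperate → 56(1+δ+…+δ^5); deviate → 69 + 23(δ+…+δ^5).
Cooperation is sustained iff (56−23)(δ+…+δ^5) ≥ 69−56.
δ+…+δ^5 = 3/4·(1−(3/4)^5)/(1−3/4) = 2.2881, and (69−56)/(56−23) = 0.3939.
2.2881 ≥ 0.3939, so cooperation is sustainable.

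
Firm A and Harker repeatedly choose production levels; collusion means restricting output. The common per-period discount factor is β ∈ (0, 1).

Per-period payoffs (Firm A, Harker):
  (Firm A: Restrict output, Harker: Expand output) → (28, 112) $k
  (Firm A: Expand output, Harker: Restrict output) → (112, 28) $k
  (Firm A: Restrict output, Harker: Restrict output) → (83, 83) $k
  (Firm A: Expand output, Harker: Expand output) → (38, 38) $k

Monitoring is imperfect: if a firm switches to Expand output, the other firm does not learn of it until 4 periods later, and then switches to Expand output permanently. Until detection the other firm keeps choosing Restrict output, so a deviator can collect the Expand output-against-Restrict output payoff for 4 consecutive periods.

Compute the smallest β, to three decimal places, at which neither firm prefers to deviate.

0.791

Deviating for the 4 undetected periods gains 112−83 = 29 per period over cooperation, then loses 83−38 = 45 per period forever once punishment starts.
Gain: 29(1 + β + … + β^3); loss: 45·β^4/(1−β).
No profitable deviation ⇔ 29(1−β^4) ≤ 45·β^4, i.e. β^4 ≥ 29/(29+45) = 29/74.
Hence β ≥ (29/74)^(1/4) ≈ 0.791.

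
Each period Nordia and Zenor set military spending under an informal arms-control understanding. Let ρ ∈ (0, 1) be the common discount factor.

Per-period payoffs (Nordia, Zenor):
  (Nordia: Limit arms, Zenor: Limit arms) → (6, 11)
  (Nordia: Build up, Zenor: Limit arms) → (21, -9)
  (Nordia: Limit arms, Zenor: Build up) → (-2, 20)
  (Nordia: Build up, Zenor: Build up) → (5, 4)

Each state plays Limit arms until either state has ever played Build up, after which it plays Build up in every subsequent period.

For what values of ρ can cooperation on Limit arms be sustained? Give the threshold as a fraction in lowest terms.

Nordia: cooperation gives 6 each period; deviation gives 21 once then 5 forever.
  6/(1−ρ) ≥ 21 + 5ρ/(1−ρ) ⇒ ρ ≥ 15/16.
Zenor: cooperation gives 11 each period; deviation gives 20 once then 4 forever.
  ρ ≥ 9/16.
Both must hold, so the binding constraint is Nordia's: ρ ≥ 15/16.

15/16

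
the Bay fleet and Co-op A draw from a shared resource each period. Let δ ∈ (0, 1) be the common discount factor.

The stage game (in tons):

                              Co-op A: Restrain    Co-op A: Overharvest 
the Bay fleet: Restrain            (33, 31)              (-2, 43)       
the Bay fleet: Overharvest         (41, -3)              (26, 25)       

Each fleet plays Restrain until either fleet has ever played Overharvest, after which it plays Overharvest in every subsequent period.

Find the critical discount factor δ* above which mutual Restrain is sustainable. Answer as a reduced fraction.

2/3

the Bay fleet: cooperation gives 33 each period; deviation gives 41 once then 26 forever.
  33/(1−δ) ≥ 41 + 26δ/(1−δ) ⇒ δ ≥ 8/15.
Co-op A: cooperation gives 31 each period; deviation gives 43 once then 25 forever.
  δ ≥ 12/18 = 2/3.
Both must hold, so the binding constraint is Co-op A's: δ ≥ 2/3.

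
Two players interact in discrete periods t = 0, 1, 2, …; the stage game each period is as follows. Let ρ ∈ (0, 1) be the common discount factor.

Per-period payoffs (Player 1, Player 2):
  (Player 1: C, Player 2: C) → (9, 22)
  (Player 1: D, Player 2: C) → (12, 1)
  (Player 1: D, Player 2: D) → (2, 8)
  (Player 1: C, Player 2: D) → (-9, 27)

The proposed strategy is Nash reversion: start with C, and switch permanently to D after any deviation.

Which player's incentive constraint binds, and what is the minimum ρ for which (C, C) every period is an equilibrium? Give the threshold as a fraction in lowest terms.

Player 1: cooperation gives 9 each period; deviation gives 12 once then 2 forever.
  9/(1−ρ) ≥ 12 + 2ρ/(1−ρ) ⇒ ρ ≥ 3/10.
Player 2: cooperation gives 22 each period; deviation gives 27 once then 8 forever.
  ρ ≥ 5/19.
Both must hold, so the binding constraint is Player 1's: ρ ≥ 3/10.

Player 1; ρ ≥ 3/10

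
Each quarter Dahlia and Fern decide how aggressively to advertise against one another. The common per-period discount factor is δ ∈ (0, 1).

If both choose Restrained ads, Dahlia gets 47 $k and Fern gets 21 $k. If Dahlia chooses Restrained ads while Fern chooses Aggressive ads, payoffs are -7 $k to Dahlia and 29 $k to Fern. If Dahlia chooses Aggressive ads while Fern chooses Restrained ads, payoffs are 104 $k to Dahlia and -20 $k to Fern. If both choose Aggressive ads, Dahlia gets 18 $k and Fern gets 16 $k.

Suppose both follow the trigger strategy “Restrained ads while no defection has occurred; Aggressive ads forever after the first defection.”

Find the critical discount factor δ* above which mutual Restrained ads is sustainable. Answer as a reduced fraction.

Dahlia's threshold: (104−47)/(104−18) = 57/86.
Fern's threshold: (29−21)/(29−16) = 8/13.
57/86 > 8/13, so Dahlia binds and δ* = 57/86.

57/86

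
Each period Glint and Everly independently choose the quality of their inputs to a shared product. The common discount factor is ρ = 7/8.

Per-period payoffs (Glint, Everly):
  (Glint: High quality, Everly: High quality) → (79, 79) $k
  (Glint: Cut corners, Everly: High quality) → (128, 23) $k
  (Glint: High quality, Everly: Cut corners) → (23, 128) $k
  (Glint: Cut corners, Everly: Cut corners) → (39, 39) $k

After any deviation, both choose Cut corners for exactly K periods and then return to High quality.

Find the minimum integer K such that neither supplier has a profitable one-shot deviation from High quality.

IC: ρ(1−ρ^K)/(1−ρ) ≥ (128−79)/(79−39) = 49/40.
With ρ = 7/8: need 1 − ρ^K ≥ 49/40·(1−7/8)/(7/8), i.e. ρ^K ≤ 0.8250.
Since (7/8)^1 = 0.8750 and (7/8)^2 = 0.7656, the smallest such K is 2.

2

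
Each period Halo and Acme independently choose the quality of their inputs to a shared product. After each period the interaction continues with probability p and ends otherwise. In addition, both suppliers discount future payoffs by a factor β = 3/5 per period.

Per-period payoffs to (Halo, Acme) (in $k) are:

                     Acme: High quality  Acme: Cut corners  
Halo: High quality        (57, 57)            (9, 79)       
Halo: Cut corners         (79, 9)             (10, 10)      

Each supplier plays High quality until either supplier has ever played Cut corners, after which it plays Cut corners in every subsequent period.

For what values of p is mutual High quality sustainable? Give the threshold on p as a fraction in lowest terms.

Expected continuation weight on next period's payoff is β·p = 3/5·p, which plays the role of the discount factor.
Cooperation requires 3/5·p ≥ (79−57)/(79−10) = 22/69, hence p ≥ 110/207.

110/207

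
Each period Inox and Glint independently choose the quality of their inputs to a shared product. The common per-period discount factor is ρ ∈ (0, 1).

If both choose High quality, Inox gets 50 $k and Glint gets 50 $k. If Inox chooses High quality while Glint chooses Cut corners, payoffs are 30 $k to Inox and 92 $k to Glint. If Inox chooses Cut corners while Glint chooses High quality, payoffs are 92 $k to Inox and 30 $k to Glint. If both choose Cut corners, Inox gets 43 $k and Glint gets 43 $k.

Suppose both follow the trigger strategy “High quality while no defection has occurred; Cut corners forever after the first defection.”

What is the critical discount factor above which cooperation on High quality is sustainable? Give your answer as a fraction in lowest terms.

50/(1−ρ) ≥ 92 + 43ρ/(1−ρ)
50 ≥ 92 − 49ρ
ρ ≥ 42/49 = 6/7.

6/7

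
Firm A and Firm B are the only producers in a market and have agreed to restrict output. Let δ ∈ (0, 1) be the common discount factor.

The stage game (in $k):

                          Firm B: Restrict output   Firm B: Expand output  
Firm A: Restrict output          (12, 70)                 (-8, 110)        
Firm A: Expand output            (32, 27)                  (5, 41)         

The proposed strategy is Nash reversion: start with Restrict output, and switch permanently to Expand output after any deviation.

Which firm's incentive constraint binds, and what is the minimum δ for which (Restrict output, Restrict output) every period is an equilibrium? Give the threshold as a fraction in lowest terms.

Firm A; δ ≥ 20/27

Firm A: cooperation gives 12 each period; deviation gives 32 once then 5 forever.
  12/(1−δ) ≥ 32 + 5δ/(1−δ) ⇒ δ ≥ 20/27.
Firm B: cooperation gives 70 each period; deviation gives 110 once then 41 forever.
  δ ≥ 40/69.
Both must hold, so the binding constraint is Firm A's: δ ≥ 20/27.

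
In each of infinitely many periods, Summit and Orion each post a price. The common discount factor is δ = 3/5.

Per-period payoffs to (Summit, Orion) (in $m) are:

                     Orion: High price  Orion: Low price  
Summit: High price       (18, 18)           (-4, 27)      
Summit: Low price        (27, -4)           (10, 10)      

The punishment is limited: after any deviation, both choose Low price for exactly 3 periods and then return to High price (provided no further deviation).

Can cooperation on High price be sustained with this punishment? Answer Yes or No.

Yes

Comparing payoff streams over the 4 periods until play realigns: cooperate → 18(1+δ+…+δ^3); deviate → 27 + 10(δ+…+δ^3).
Cooperation is sustained iff (18−10)(δ+…+δ^3) ≥ 27−18.
δ+…+δ^3 = 3/5·(1−(3/5)^3)/(1−3/5) = 1.1760, and (27−18)/(18−10) = 1.1250.
1.1760 ≥ 1.1250, so cooperation is sustainable.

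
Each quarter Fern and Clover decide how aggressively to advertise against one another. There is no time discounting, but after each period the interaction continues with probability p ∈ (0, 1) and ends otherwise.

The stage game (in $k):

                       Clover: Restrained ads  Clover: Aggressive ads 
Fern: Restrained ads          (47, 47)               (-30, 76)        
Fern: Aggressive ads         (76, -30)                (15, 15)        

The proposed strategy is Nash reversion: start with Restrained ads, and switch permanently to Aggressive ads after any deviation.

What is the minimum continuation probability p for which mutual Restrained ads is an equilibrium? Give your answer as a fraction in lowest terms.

29/61

Expected cooperation value is 47 + p·47 + p²·47 + … = 47/(1−p); deviation gives 76 + p·15/(1−p).
47 ≥ 76(1−p) + 15p ⇒ 61p ≥ 29 ⇒ p ≥ 29/61.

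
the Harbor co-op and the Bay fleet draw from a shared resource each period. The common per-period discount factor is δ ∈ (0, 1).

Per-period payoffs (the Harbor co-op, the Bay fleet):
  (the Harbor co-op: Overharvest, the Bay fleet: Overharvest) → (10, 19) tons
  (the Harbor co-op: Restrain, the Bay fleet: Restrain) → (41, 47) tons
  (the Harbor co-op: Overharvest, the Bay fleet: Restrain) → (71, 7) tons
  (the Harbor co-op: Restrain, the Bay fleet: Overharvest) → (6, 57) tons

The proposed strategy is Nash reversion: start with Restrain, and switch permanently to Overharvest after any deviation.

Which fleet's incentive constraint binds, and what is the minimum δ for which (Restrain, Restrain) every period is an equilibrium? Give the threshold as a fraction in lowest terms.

the Harbor co-op's threshold: (71−41)/(71−10) = 30/61.
the Bay fleet's threshold: (57−47)/(57−19) = 5/19.
30/61 > 5/19, so the Harbor co-op binds and δ* = 30/61.

the Harbor co-op; δ ≥ 30/61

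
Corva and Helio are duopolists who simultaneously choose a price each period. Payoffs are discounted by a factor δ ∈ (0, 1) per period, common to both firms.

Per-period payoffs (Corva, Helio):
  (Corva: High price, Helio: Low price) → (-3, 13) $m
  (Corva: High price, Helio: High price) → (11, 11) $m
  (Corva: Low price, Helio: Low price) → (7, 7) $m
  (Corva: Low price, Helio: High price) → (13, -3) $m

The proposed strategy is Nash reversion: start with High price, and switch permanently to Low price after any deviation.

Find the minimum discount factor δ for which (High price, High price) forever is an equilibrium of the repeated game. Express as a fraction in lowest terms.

1/3

Cooperation forever yields 11 each period: 11/(1−δ).
Deviating yields 13 once, then 7 forever: 13 + 7δ/(1−δ).
No profitable deviation requires 11/(1−δ) ≥ 13 + 7δ/(1−δ).
Multiplying by (1−δ): 11 ≥ 13(1−δ) + 7δ = 13 − 6δ.
So 6δ ≥ 2, i.e. δ ≥ 2/6 = 1/3.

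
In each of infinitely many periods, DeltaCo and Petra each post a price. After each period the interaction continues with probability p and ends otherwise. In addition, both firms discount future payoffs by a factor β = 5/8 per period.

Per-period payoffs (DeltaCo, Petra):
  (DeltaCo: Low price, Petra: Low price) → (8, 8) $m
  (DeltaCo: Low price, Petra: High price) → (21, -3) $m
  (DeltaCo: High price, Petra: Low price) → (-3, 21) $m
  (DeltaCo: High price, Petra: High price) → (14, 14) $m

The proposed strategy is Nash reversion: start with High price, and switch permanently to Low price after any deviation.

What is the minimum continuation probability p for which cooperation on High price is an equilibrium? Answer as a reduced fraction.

With continuation probability p and discount β, the effective per-period discount factor is βp.
Grim-trigger IC: βp ≥ (21−14)/(21−8) = 7/13.
So p ≥ (7/13)/(5/8) = 56/65.

56/65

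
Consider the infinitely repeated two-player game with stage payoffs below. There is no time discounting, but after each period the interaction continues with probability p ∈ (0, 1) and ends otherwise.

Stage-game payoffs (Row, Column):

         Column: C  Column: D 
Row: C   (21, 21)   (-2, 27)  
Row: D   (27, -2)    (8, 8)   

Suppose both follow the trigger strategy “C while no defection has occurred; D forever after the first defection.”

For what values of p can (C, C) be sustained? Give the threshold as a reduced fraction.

6/19

Expected cooperation value is 21 + p·21 + p²·21 + … = 21/(1−p); deviation gives 27 + p·8/(1−p).
21 ≥ 27(1−p) + 8p ⇒ 19p ≥ 6 ⇒ p ≥ 6/19.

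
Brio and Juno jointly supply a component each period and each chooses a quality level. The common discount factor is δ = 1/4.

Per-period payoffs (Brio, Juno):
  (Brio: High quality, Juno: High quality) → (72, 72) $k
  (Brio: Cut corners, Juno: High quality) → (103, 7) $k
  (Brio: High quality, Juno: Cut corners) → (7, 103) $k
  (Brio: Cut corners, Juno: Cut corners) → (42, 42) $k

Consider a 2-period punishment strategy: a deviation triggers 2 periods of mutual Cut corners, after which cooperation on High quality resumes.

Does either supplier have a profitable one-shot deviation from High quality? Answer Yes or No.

A one-shot deviation gives 103 now, then 42 for 2 periods, then back to 72.
Gain from deviating: (103−72) today; loss: (72−42) in each of the next 2 periods.
No-deviation condition: (72−42)(δ+…+δ^2) ≥ 103−72, i.e. δ+…+δ^2 ≥ 31/30.
At δ = 1/4: δ+…+δ^2 = 0.3125 < 1.0333.
So cooperation is not sustainable.

Yes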